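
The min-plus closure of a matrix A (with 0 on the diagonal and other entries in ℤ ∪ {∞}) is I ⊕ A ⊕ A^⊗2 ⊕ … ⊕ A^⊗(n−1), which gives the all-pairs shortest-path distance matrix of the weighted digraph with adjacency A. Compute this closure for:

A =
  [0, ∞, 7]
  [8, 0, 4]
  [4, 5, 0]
Closure =
  [0, 12, 7]
  [8, 0, 4]
  [4, 5, 0]

This is the Floyd-Warshall all-pairs shortest-path computation. For each intermediate vertex k = 0, 1, …, 2, update dist[i][j] ← min(dist[i][j], dist[i][k] + dist[k][j]). The final matrix gives, for each (i, j), the minimum total weight of any directed path from i to j (possibly empty when i = j).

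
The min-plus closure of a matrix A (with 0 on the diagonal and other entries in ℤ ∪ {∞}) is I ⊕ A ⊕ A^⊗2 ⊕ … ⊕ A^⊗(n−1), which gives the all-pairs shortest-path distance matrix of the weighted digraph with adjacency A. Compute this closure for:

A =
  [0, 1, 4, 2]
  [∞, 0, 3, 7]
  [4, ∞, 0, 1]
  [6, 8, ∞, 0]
Closure =
  [0, 1, 4, 2]
  [7, 0, 3, 4]
  [4, 5, 0, 1]
  [6, 7, 10, 0]

This is the Floyd-Warshall all-pairs shortest-path computation. For each intermediate vertex k = 0, 1, …, 3, update dist[i][j] ← min(dist[i][j], dist[i][k] + dist[k][j]). The final matrix gives, for each (i, j), the minimum total weight of any directed path from i to j (possibly empty when i = j).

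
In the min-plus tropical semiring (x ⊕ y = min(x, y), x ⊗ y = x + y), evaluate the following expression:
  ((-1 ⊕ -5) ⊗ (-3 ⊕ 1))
((-1 ⊕ -5) ⊗ (-3 ⊕ 1)) = -8

Expand innermost to outermost. Recall ⊕ takes the minimum of its arguments and ⊗ takes their sum. Working out the expression ((-1 ⊕ -5) ⊗ (-3 ⊕ 1)) gives -8.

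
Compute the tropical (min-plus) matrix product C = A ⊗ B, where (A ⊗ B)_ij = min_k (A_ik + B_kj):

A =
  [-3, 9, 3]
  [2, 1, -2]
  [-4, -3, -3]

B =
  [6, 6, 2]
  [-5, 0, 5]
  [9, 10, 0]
A ⊗ B =
  [3, 3, -1]
  [-4, 1, -2]
  [-8, -3, -3]

Apply the min-plus product entry-by-entry:
  C[0][0] = min over k of (A[0][0] + B[0][0] = -3 + 6 = 3, A[0][1] + B[1][0] = 9 + -5 = 4, A[0][2] + B[2][0] = 3 + 9 = 12) = 3 (attained at k = 0)
  C[0][1] = min over k of (A[0][0] + B[0][1] = -3 + 6 = 3, A[0][1] + B[1][1] = 9 + 0 = 9, A[0][2] + B[2][1] = 3 + 10 = 13) = 3 (attained at k = 0)
  C[0][2] = min over k of (A[0][0] + B[0][2] = -3 + 2 = -1, A[0][1] + B[1][2] = 9 + 5 = 14, A[0][2] + B[2][2] = 3 + 0 = 3) = -1 (attained at k = 0)
  C[1][0] = min over k of (A[1][0] + B[0][0] = 2 + 6 = 8, A[1][1] + B[1][0] = 1 + -5 = -4, A[1][2] + B[2][0] = -2 + 9 = 7) = -4 (attained at k = 1)
  C[1][1] = min over k of (A[1][0] + B[0][1] = 2 + 6 = 8, A[1][1] + B[1][1] = 1 + 0 = 1, A[1][2] + B[2][1] = -2 + 10 = 8) = 1 (attained at k = 1)
  C[1][2] = min over k of (A[1][0] + B[0][2] = 2 + 2 = 4, A[1][1] + B[1][2] = 1 + 5 = 6, A[1][2] + B[2][2] = -2 + 0 = -2) = -2 (attained at k = 2)
  C[2][0] = min over k of (A[2][0] + B[0][0] = -4 + 6 = 2, A[2][1] + B[1][0] = -3 + -5 = -8, A[2][2] + B[2][0] = -3 + 9 = 6) = -8 (attained at k = 1)
  C[2][1] = min over k of (A[2][0] + B[0][1] = -4 + 6 = 2, A[2][1] + B[1][1] = -3 + 0 = -3, A[2][2] + B[2][1] = -3 + 10 = 7) = -3 (attained at k = 1)
  C[2][2] = min over k of (A[2][0] + B[0][2] = -4 + 2 = -2, A[2][1] + B[1][2] = -3 + 5 = 2, A[2][2] + B[2][2] = -3 + 0 = -3) = -3 (attained at k = 2)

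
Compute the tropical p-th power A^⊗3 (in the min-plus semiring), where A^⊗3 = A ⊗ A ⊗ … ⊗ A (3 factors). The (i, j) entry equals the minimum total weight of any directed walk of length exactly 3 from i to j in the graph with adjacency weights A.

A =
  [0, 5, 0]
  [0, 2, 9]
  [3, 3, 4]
A^⊗3 =
  [0, 3, 0]
  [0, 3, 0]
  [3, 6, 3]

Each entry (A^⊗3)_ij equals the minimum over all length-3 walks i = v_0 → v_1 → … → v_3 = j of Σ_t A[v_t][v_{t+1}]. For example, for (i, j) = (0, 2) we minimise over 9 possible intermediate vertex sequences; the minimum is 0, attained along the walk 0 → 0 → 0 → 2.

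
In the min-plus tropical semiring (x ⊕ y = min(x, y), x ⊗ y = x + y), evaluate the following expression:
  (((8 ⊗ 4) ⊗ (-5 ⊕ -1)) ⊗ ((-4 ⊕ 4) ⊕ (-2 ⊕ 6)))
(((8 ⊗ 4) ⊗ (-5 ⊕ -1)) ⊗ ((-4 ⊕ 4) ⊕ (-2 ⊕ 6))) = 3

Expand innermost to outermost. Recall ⊕ takes the minimum of its arguments and ⊗ takes their sum. Working out the expression (((8 ⊗ 4) ⊗ (-5 ⊕ -1)) ⊗ ((-4 ⊕ 4) ⊕ (-2 ⊕ 6))) gives 3.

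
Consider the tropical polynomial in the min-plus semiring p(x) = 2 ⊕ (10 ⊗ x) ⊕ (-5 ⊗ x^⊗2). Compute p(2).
p(2) = -1

A tropical monomial a ⊗ x^⊗i evaluates to a + i · x. Evaluating each term at x = 2:
  Term 0 contributes 2 + 0 · 2 = 2
  Term 1 contributes 10 + 1 · 2 = 12
  Term 2 contributes -5 + 2 · 2 = -1
p(2) = ⊕ of these = min[2, 12, -1] = -1.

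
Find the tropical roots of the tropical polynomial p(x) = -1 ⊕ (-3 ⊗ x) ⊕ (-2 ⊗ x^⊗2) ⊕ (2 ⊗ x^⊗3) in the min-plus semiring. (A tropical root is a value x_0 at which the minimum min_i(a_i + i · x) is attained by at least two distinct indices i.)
Roots: {-4, -1, 2}

Each tropical root is a break point of the lower envelope of the lines y = a_i + i · x (there are 4 lines, with slopes 0, 1, ..., 3). Only the lines that attain the minimum somewhere contribute to roots; other lines are dominated. Here the surviving (envelope) indices are i = 3, i = 2, i = 1, i = 0.
Intersections between consecutive envelope lines give the roots: for adjacent envelope indices i < j the intersection is x = (a_i − a_j) / (j − i). Reading off the sorted break points: {-4, -1, 2}.
Verification: at each break x_0, at least two indices attain the minimum of min_i(a_i + i · x_0).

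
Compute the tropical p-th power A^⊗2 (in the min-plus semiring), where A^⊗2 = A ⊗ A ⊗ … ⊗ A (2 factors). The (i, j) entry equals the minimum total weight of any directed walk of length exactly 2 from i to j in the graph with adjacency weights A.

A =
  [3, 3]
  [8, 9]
A^⊗2 =
  [6, 6]
  [11, 11]

Each entry (A^⊗2)_ij equals the minimum over all length-2 walks i = v_0 → v_1 → … → v_2 = j of Σ_t A[v_t][v_{t+1}]. For example, for (i, j) = (0, 1) we minimise over 2 possible intermediate vertex sequences; the minimum is 6, attained along the walk 0 → 0 → 1.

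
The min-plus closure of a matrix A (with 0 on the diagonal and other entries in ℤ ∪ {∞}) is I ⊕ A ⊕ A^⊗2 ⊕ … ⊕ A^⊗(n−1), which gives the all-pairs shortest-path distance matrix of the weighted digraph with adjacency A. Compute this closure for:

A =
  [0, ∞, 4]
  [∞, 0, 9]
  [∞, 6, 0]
Closure =
  [0, 10, 4]
  [∞, 0, 9]
  [∞, 6, 0]

This is the Floyd-Warshall all-pairs shortest-path computation. For each intermediate vertex k = 0, 1, …, 2, update dist[i][j] ← min(dist[i][j], dist[i][k] + dist[k][j]). The final matrix gives, for each (i, j), the minimum total weight of any directed path from i to j (possibly empty when i = j).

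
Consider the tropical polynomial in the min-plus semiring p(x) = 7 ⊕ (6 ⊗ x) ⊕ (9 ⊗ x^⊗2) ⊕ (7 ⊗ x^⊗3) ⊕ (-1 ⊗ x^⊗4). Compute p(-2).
p(-2) = -9

A tropical monomial a ⊗ x^⊗i evaluates to a + i · x. Evaluating each term at x = -2:
  Term 0 contributes 7 + 0 · -2 = 7
  Term 1 contributes 6 + 1 · -2 = 4
  Term 2 contributes 9 + 2 · -2 = 5
  Term 3 contributes 7 + 3 · -2 = 1
  Term 4 contributes -1 + 4 · -2 = -9
p(-2) = ⊕ of these = min[7, 4, 5, 1, -9] = -9.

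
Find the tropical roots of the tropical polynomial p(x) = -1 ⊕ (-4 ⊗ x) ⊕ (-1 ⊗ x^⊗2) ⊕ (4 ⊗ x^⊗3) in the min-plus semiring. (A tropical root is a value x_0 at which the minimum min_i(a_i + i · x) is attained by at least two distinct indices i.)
Roots: {-5, -3, 3}

Each tropical root is a break point of the lower envelope of the lines y = a_i + i · x (there are 4 lines, with slopes 0, 1, ..., 3). Only the lines that attain the minimum somewhere contribute to roots; other lines are dominated. Here the surviving (envelope) indices are i = 3, i = 2, i = 1, i = 0.
Intersections between consecutive envelope lines give the roots: for adjacent envelope indices i < j the intersection is x = (a_i − a_j) / (j − i). Reading off the sorted break points: {-5, -3, 3}.
Verification: at each break x_0, at least two indices attain the minimum of min_i(a_i + i · x_0).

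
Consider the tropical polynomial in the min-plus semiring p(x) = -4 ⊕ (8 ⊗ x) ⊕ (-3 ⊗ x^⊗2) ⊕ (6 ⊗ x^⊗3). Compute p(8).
p(8) = -4

A tropical monomial a ⊗ x^⊗i evaluates to a + i · x. Evaluating each term at x = 8:
  Term 0 contributes -4 + 0 · 8 = -4
  Term 1 contributes 8 + 1 · 8 = 16
  Term 2 contributes -3 + 2 · 8 = 13
  Term 3 contributes 6 + 3 · 8 = 30
p(8) = ⊕ of these = min[-4, 16, 13, 30] = -4.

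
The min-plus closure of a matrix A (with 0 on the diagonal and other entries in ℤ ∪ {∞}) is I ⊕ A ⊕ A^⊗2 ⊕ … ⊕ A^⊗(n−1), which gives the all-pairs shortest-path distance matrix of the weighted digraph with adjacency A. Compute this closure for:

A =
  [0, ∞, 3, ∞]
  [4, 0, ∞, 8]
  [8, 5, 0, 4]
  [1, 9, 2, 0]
Closure =
  [0, 8, 3, 7]
  [4, 0, 7, 8]
  [5, 5, 0, 4]
  [1, 7, 2, 0]

This is the Floyd-Warshall all-pairs shortest-path computation. For each intermediate vertex k = 0, 1, …, 3, update dist[i][j] ← min(dist[i][j], dist[i][k] + dist[k][j]). The final matrix gives, for each (i, j), the minimum total weight of any directed path from i to j (possibly empty when i = j).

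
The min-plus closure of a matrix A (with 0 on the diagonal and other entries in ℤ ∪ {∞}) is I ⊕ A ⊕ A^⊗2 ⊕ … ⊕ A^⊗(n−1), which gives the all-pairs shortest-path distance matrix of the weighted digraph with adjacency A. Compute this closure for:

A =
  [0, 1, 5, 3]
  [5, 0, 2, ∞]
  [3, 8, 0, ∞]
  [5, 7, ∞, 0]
Closure =
  [0, 1, 3, 3]
  [5, 0, 2, 8]
  [3, 4, 0, 6]
  [5, 6, 8, 0]

This is the Floyd-Warshall all-pairs shortest-path computation. For each intermediate vertex k = 0, 1, …, 3, update dist[i][j] ← min(dist[i][j], dist[i][k] + dist[k][j]). The final matrix gives, for each (i, j), the minimum total weight of any directed path from i to j (possibly empty when i = j).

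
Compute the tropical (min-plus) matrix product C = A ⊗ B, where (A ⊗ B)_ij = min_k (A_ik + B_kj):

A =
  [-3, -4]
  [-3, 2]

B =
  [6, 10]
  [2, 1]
A ⊗ B =
  [-2, -3]
  [3, 3]

Apply the min-plus product entry-by-entry:
  C[0][0] = min over k of (A[0][0] + B[0][0] = -3 + 6 = 3, A[0][1] + B[1][0] = -4 + 2 = -2) = -2 (attained at k = 1)
  C[0][1] = min over k of (A[0][0] + B[0][1] = -3 + 10 = 7, A[0][1] + B[1][1] = -4 + 1 = -3) = -3 (attained at k = 1)
  C[1][0] = min over k of (A[1][0] + B[0][0] = -3 + 6 = 3, A[1][1] + B[1][0] = 2 + 2 = 4) = 3 (attained at k = 0)
  C[1][1] = min over k of (A[1][0] + B[0][1] = -3 + 10 = 7, A[1][1] + B[1][1] = 2 + 1 = 3) = 3 (attained at k = 1)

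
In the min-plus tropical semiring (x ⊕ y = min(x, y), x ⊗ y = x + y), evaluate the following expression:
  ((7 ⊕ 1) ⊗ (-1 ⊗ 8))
((7 ⊕ 1) ⊗ (-1 ⊗ 8)) = 8

Expand innermost to outermost. Recall ⊕ takes the minimum of its arguments and ⊗ takes their sum. Working out the expression ((7 ⊕ 1) ⊗ (-1 ⊗ 8)) gives 8.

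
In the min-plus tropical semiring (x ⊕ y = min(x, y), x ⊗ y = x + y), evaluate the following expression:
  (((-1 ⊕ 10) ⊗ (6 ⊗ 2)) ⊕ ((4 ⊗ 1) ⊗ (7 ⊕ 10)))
(((-1 ⊕ 10) ⊗ (6 ⊗ 2)) ⊕ ((4 ⊗ 1) ⊗ (7 ⊕ 10))) = 7

Expand innermost to outermost. Recall ⊕ takes the minimum of its arguments and ⊗ takes their sum. Working out the expression (((-1 ⊕ 10) ⊗ (6 ⊗ 2)) ⊕ ((4 ⊗ 1) ⊗ (7 ⊕ 10))) gives 7.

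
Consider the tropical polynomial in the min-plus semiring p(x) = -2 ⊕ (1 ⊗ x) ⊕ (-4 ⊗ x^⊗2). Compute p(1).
p(1) = -2

A tropical monomial a ⊗ x^⊗i evaluates to a + i · x. Evaluating each term at x = 1:
  Term 0 contributes -2 + 0 · 1 = -2
  Term 1 contributes 1 + 1 · 1 = 2
  Term 2 contributes -4 + 2 · 1 = -2
p(1) = ⊕ of these = min[-2, 2, -2] = -2.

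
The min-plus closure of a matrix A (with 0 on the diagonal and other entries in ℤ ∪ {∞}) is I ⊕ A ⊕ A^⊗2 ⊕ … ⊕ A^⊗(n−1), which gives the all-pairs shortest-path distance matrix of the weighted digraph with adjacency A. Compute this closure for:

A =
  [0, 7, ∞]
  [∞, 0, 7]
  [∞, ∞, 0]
Closure =
  [0, 7, 14]
  [∞, 0, 7]
  [∞, ∞, 0]

This is the Floyd-Warshall all-pairs shortest-path computation. For each intermediate vertex k = 0, 1, …, 2, update dist[i][j] ← min(dist[i][j], dist[i][k] + dist[k][j]). The final matrix gives, for each (i, j), the minimum total weight of any directed path from i to j (possibly empty when i = j).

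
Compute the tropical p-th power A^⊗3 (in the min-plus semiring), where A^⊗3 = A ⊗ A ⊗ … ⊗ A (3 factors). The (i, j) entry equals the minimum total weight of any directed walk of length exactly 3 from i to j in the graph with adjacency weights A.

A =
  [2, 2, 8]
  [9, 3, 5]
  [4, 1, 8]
A^⊗3 =
  [6, 6, 9]
  [11, 9, 11]
  [8, 7, 9]

Each entry (A^⊗3)_ij equals the minimum over all length-3 walks i = v_0 → v_1 → … → v_3 = j of Σ_t A[v_t][v_{t+1}]. For example, for (i, j) = (0, 2) we minimise over 9 possible intermediate vertex sequences; the minimum is 9, attained along the walk 0 → 0 → 1 → 2.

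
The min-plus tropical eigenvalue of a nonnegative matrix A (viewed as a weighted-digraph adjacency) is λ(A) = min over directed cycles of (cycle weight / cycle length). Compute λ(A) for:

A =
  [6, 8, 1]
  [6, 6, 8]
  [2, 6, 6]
λ(A) = 3/2

Enumerate directed cycles and compute their means (weight / length). Sample:
  cycle 0 → 0: weight = 6, length = 1, mean = 6/1 ≈ 6.000
  cycle 1 → 1: weight = 6, length = 1, mean = 6/1 ≈ 6.000
  cycle 2 → 2: weight = 6, length = 1, mean = 6/1 ≈ 6.000
  cycle 0 → 1 → 0: weight = 14, length = 2, mean = 14/2 ≈ 7.000
  cycle 0 → 2 → 0: weight = 3, length = 2, mean = 3/2 ≈ 1.500
  cycle 1 → 0 → 1: weight = 14, length = 2, mean = 14/2 ≈ 7.000
Minimum mean = 1.500, attained e.g. along the cycle 0 → 2 → 0 with weight 3 and length 2. So λ(A) = 3/2 = 3/2.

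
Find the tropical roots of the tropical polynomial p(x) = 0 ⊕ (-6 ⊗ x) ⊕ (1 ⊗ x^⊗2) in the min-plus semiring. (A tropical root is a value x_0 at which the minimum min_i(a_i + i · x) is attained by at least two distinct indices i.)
Roots: {-7, 6}

Each tropical root is a break point of the lower envelope of the lines y = a_i + i · x (there are 3 lines, with slopes 0, 1, ..., 2). Only the lines that attain the minimum somewhere contribute to roots; other lines are dominated. Here the surviving (envelope) indices are i = 2, i = 1, i = 0.
Intersections between consecutive envelope lines give the roots: for adjacent envelope indices i < j the intersection is x = (a_i − a_j) / (j − i). Reading off the sorted break points: {-7, 6}.
Verification: at each break x_0, at least two indices attain the minimum of min_i(a_i + i · x_0).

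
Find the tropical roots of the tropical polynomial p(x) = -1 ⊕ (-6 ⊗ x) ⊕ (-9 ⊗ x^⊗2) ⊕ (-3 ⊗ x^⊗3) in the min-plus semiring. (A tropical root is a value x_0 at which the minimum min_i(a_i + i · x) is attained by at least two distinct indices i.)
Roots: {-6, 3, 5}

Each tropical root is a break point of the lower envelope of the lines y = a_i + i · x (there are 4 lines, with slopes 0, 1, ..., 3). Only the lines that attain the minimum somewhere contribute to roots; other lines are dominated. Here the surviving (envelope) indices are i = 3, i = 2, i = 1, i = 0.
Intersections between consecutive envelope lines give the roots: for adjacent envelope indices i < j the intersection is x = (a_i − a_j) / (j − i). Reading off the sorted break points: {-6, 3, 5}.
Verification: at each break x_0, at least two indices attain the minimum of min_i(a_i + i · x_0).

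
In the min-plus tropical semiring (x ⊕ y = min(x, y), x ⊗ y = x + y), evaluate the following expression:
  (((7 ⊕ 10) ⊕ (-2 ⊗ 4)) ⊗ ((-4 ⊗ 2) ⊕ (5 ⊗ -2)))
(((7 ⊕ 10) ⊕ (-2 ⊗ 4)) ⊗ ((-4 ⊗ 2) ⊕ (5 ⊗ -2))) = 0

Expand innermost to outermost. Recall ⊕ takes the minimum of its arguments and ⊗ takes their sum. Working out the expression (((7 ⊕ 10) ⊕ (-2 ⊗ 4)) ⊗ ((-4 ⊗ 2) ⊕ (5 ⊗ -2))) gives 0.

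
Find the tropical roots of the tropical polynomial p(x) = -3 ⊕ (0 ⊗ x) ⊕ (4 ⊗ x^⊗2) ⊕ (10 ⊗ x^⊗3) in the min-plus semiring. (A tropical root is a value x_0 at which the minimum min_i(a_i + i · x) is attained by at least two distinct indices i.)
Roots: {-6, -4, -3}

Each tropical root is a break point of the lower envelope of the lines y = a_i + i · x (there are 4 lines, with slopes 0, 1, ..., 3). Only the lines that attain the minimum somewhere contribute to roots; other lines are dominated. Here the surviving (envelope) indices are i = 3, i = 2, i = 1, i = 0.
Intersections between consecutive envelope lines give the roots: for adjacent envelope indices i < j the intersection is x = (a_i − a_j) / (j − i). Reading off the sorted break points: {-6, -4, -3}.
Verification: at each break x_0, at least two indices attain the minimum of min_i(a_i + i · x_0).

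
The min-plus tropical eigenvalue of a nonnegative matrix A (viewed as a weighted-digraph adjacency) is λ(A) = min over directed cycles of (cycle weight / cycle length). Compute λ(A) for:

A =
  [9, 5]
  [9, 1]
λ(A) = 1

Enumerate directed cycles and compute their means (weight / length). Sample:
  cycle 0 → 0: weight = 9, length = 1, mean = 9/1 ≈ 9.000
  cycle 1 → 1: weight = 1, length = 1, mean = 1/1 ≈ 1.000
  cycle 0 → 1 → 0: weight = 14, length = 2, mean = 14/2 ≈ 7.000
  cycle 1 → 0 → 1: weight = 14, length = 2, mean = 14/2 ≈ 7.000
Minimum mean = 1.000, attained e.g. along the cycle 1 → 1 with weight 1 and length 1. So λ(A) = 1/1 = 1.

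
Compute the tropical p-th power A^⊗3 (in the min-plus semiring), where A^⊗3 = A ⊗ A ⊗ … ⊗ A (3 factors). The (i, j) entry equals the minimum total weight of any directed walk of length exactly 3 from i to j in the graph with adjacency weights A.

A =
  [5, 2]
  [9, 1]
A^⊗3 =
  [12, 4]
  [11, 3]

Each entry (A^⊗3)_ij equals the minimum over all length-3 walks i = v_0 → v_1 → … → v_3 = j of Σ_t A[v_t][v_{t+1}]. For example, for (i, j) = (0, 1) we minimise over 4 possible intermediate vertex sequences; the minimum is 4, attained along the walk 0 → 1 → 1 → 1.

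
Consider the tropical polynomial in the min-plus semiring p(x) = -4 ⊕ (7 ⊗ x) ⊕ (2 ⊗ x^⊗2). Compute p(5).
p(5) = -4

A tropical monomial a ⊗ x^⊗i evaluates to a + i · x. Evaluating each term at x = 5:
  Term 0 contributes -4 + 0 · 5 = -4
  Term 1 contributes 7 + 1 · 5 = 12
  Term 2 contributes 2 + 2 · 5 = 12
p(5) = ⊕ of these = min[-4, 12, 12] = -4.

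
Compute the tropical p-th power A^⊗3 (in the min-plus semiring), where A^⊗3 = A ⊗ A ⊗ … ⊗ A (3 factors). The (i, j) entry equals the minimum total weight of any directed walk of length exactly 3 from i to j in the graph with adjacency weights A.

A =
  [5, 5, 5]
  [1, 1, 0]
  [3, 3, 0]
A^⊗3 =
  [7, 7, 5]
  [3, 3, 0]
  [3, 3, 0]

Each entry (A^⊗3)_ij equals the minimum over all length-3 walks i = v_0 → v_1 → … → v_3 = j of Σ_t A[v_t][v_{t+1}]. For example, for (i, j) = (0, 2) we minimise over 9 possible intermediate vertex sequences; the minimum is 5, attained along the walk 0 → 1 → 2 → 2.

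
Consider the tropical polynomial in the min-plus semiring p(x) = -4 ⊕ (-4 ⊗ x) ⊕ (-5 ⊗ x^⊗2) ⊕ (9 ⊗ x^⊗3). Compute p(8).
p(8) = -4

A tropical monomial a ⊗ x^⊗i evaluates to a + i · x. Evaluating each term at x = 8:
  Term 0 contributes -4 + 0 · 8 = -4
  Term 1 contributes -4 + 1 · 8 = 4
  Term 2 contributes -5 + 2 · 8 = 11
  Term 3 contributes 9 + 3 · 8 = 33
p(8) = ⊕ of these = min[-4, 4, 11, 33] = -4.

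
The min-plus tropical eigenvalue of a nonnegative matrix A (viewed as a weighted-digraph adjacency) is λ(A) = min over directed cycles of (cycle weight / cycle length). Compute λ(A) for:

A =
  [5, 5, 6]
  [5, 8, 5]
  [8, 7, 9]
λ(A) = 5

Enumerate directed cycles and compute their means (weight / length). Sample:
  cycle 0 → 0: weight = 5, length = 1, mean = 5/1 ≈ 5.000
  cycle 1 → 1: weight = 8, length = 1, mean = 8/1 ≈ 8.000
  cycle 2 → 2: weight = 9, length = 1, mean = 9/1 ≈ 9.000
  cycle 0 → 1 → 0: weight = 10, length = 2, mean = 10/2 ≈ 5.000
  cycle 0 → 2 → 0: weight = 14, length = 2, mean = 14/2 ≈ 7.000
  cycle 1 → 0 → 1: weight = 10, length = 2, mean = 10/2 ≈ 5.000
Minimum mean = 5.000, attained e.g. along the cycle 0 → 0 with weight 5 and length 1. So λ(A) = 5/1 = 5.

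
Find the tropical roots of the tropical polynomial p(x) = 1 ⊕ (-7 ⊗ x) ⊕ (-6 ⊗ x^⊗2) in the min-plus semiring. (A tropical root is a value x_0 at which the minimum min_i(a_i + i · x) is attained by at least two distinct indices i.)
Roots: {-1, 8}

Each tropical root is a break point of the lower envelope of the lines y = a_i + i · x (there are 3 lines, with slopes 0, 1, ..., 2). Only the lines that attain the minimum somewhere contribute to roots; other lines are dominated. Here the surviving (envelope) indices are i = 2, i = 1, i = 0.
Intersections between consecutive envelope lines give the roots: for adjacent envelope indices i < j the intersection is x = (a_i − a_j) / (j − i). Reading off the sorted break points: {-1, 8}.
Verification: at each break x_0, at least two indices attain the minimum of min_i(a_i + i · x_0).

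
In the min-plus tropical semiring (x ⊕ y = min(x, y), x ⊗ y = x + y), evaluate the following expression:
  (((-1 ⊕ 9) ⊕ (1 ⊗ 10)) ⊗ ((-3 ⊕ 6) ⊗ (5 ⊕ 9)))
(((-1 ⊕ 9) ⊕ (1 ⊗ 10)) ⊗ ((-3 ⊕ 6) ⊗ (5 ⊕ 9))) = 1

Expand innermost to outermost. Recall ⊕ takes the minimum of its arguments and ⊗ takes their sum. Working out the expression (((-1 ⊕ 9) ⊕ (1 ⊗ 10)) ⊗ ((-3 ⊕ 6) ⊗ (5 ⊕ 9))) gives 1.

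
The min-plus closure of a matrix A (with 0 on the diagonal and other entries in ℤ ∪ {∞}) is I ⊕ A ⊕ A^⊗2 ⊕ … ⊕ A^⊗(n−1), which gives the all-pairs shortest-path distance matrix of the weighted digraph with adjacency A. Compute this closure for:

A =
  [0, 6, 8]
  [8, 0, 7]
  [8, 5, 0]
Closure =
  [0, 6, 8]
  [8, 0, 7]
  [8, 5, 0]

This is the Floyd-Warshall all-pairs shortest-path computation. For each intermediate vertex k = 0, 1, …, 2, update dist[i][j] ← min(dist[i][j], dist[i][k] + dist[k][j]). The final matrix gives, for each (i, j), the minimum total weight of any directed path from i to j (possibly empty when i = j).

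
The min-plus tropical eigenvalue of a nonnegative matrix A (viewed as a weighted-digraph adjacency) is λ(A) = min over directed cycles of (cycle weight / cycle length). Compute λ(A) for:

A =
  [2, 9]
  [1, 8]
λ(A) = 2

Enumerate directed cycles and compute their means (weight / length). Sample:
  cycle 0 → 0: weight = 2, length = 1, mean = 2/1 ≈ 2.000
  cycle 1 → 1: weight = 8, length = 1, mean = 8/1 ≈ 8.000
  cycle 0 → 1 → 0: weight = 10, length = 2, mean = 10/2 ≈ 5.000
  cycle 1 → 0 → 1: weight = 10, length = 2, mean = 10/2 ≈ 5.000
Minimum mean = 2.000, attained e.g. along the cycle 0 → 0 with weight 2 and length 1. So λ(A) = 2/1 = 2.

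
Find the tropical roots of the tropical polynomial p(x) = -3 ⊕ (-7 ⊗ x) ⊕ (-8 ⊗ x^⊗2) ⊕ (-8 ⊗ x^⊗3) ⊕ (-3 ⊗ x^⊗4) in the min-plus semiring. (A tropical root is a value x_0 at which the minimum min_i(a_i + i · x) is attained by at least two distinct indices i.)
Roots: {-5, 0, 1, 4}

Each tropical root is a break point of the lower envelope of the lines y = a_i + i · x (there are 5 lines, with slopes 0, 1, ..., 4). Only the lines that attain the minimum somewhere contribute to roots; other lines are dominated. Here the surviving (envelope) indices are i = 4, i = 3, i = 2, i = 1, i = 0.
Intersections between consecutive envelope lines give the roots: for adjacent envelope indices i < j the intersection is x = (a_i − a_j) / (j − i). Reading off the sorted break points: {-5, 0, 1, 4}.
Verification: at each break x_0, at least two indices attain the minimum of min_i(a_i + i · x_0).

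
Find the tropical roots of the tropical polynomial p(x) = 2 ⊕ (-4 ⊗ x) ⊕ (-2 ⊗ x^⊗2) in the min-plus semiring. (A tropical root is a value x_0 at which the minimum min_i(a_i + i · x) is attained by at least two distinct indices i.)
Roots: {-2, 6}

Each tropical root is a break point of the lower envelope of the lines y = a_i + i · x (there are 3 lines, with slopes 0, 1, ..., 2). Only the lines that attain the minimum somewhere contribute to roots; other lines are dominated. Here the surviving (envelope) indices are i = 2, i = 1, i = 0.
Intersections between consecutive envelope lines give the roots: for adjacent envelope indices i < j the intersection is x = (a_i − a_j) / (j − i). Reading off the sorted break points: {-2, 6}.
Verification: at each break x_0, at least two indices attain the minimum of min_i(a_i + i · x_0).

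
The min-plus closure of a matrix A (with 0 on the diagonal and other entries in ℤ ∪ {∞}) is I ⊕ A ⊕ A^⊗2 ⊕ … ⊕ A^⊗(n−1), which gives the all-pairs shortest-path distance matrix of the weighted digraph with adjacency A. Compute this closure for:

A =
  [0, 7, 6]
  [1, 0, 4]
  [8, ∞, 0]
Closure =
  [0, 7, 6]
  [1, 0, 4]
  [8, 15, 0]

This is the Floyd-Warshall all-pairs shortest-path computation. For each intermediate vertex k = 0, 1, …, 2, update dist[i][j] ← min(dist[i][j], dist[i][k] + dist[k][j]). The final matrix gives, for each (i, j), the minimum total weight of any directed path from i to j (possibly empty when i = j).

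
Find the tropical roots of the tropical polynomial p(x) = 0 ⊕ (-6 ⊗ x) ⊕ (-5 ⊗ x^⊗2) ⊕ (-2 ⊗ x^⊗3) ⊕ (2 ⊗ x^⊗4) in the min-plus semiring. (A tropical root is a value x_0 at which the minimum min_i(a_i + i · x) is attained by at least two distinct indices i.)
Roots: {-4, -3, -1, 6}

Each tropical root is a break point of the lower envelope of the lines y = a_i + i · x (there are 5 lines, with slopes 0, 1, ..., 4). Only the lines that attain the minimum somewhere contribute to roots; other lines are dominated. Here the surviving (envelope) indices are i = 4, i = 3, i = 2, i = 1, i = 0.
Intersections between consecutive envelope lines give the roots: for adjacent envelope indices i < j the intersection is x = (a_i − a_j) / (j − i). Reading off the sorted break points: {-4, -3, -1, 6}.
Verification: at each break x_0, at least two indices attain the minimum of min_i(a_i + i · x_0).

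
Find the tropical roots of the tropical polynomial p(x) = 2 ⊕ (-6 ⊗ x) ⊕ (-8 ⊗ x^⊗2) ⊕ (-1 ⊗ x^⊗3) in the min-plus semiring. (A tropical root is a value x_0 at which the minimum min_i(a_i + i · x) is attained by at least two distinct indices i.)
Roots: {-7, 2, 8}

Each tropical root is a break point of the lower envelope of the lines y = a_i + i · x (there are 4 lines, with slopes 0, 1, ..., 3). Only the lines that attain the minimum somewhere contribute to roots; other lines are dominated. Here the surviving (envelope) indices are i = 3, i = 2, i = 1, i = 0.
Intersections between consecutive envelope lines give the roots: for adjacent envelope indices i < j the intersection is x = (a_i − a_j) / (j − i). Reading off the sorted break points: {-7, 2, 8}.
Verification: at each break x_0, at least two indices attain the minimum of min_i(a_i + i · x_0).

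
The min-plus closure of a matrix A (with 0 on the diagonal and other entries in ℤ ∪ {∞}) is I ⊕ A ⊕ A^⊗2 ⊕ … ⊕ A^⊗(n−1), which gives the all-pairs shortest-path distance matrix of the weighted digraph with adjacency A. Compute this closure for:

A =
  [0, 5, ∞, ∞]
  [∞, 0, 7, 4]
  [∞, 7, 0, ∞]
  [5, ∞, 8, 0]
Closure =
  [0, 5, 12, 9]
  [9, 0, 7, 4]
  [16, 7, 0, 11]
  [5, 10, 8, 0]

This is the Floyd-Warshall all-pairs shortest-path computation. For each intermediate vertex k = 0, 1, …, 3, update dist[i][j] ← min(dist[i][j], dist[i][k] + dist[k][j]). The final matrix gives, for each (i, j), the minimum total weight of any directed path from i to j (possibly empty when i = j).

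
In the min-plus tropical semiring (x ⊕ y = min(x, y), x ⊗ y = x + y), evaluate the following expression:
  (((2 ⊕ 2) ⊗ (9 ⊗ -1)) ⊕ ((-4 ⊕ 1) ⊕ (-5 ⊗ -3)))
(((2 ⊕ 2) ⊗ (9 ⊗ -1)) ⊕ ((-4 ⊕ 1) ⊕ (-5 ⊗ -3))) = -8

Expand innermost to outermost. Recall ⊕ takes the minimum of its arguments and ⊗ takes their sum. Working out the expression (((2 ⊕ 2) ⊗ (9 ⊗ -1)) ⊕ ((-4 ⊕ 1) ⊕ (-5 ⊗ -3))) gives -8.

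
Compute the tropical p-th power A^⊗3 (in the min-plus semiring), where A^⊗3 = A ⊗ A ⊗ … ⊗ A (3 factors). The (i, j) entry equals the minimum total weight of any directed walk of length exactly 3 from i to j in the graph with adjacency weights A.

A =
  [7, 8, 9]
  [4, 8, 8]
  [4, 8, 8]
A^⊗3 =
  [19, 20, 21]
  [16, 19, 20]
  [16, 19, 20]

Each entry (A^⊗3)_ij equals the minimum over all length-3 walks i = v_0 → v_1 → … → v_3 = j of Σ_t A[v_t][v_{t+1}]. For example, for (i, j) = (0, 2) we minimise over 9 possible intermediate vertex sequences; the minimum is 21, attained along the walk 0 → 1 → 0 → 2.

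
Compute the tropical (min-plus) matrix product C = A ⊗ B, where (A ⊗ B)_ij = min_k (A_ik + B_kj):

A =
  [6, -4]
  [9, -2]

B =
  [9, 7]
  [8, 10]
A ⊗ B =
  [4, 6]
  [6, 8]

Apply the min-plus product entry-by-entry:
  C[0][0] = min over k of (A[0][0] + B[0][0] = 6 + 9 = 15, A[0][1] + B[1][0] = -4 + 8 = 4) = 4 (attained at k = 1)
  C[0][1] = min over k of (A[0][0] + B[0][1] = 6 + 7 = 13, A[0][1] + B[1][1] = -4 + 10 = 6) = 6 (attained at k = 1)
  C[1][0] = min over k of (A[1][0] + B[0][0] = 9 + 9 = 18, A[1][1] + B[1][0] = -2 + 8 = 6) = 6 (attained at k = 1)
  C[1][1] = min over k of (A[1][0] + B[0][1] = 9 + 7 = 16, A[1][1] + B[1][1] = -2 + 10 = 8) = 8 (attained at k = 1)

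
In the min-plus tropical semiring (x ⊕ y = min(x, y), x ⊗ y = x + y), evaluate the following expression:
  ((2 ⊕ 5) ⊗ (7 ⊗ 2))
((2 ⊕ 5) ⊗ (7 ⊗ 2)) = 11

Expand innermost to outermost. Recall ⊕ takes the minimum of its arguments and ⊗ takes their sum. Working out the expression ((2 ⊕ 5) ⊗ (7 ⊗ 2)) gives 11.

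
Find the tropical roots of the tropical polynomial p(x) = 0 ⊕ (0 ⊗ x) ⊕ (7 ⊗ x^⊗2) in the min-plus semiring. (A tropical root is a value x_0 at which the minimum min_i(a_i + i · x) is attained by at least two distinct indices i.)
Roots: {-7, 0}

Each tropical root is a break point of the lower envelope of the lines y = a_i + i · x (there are 3 lines, with slopes 0, 1, ..., 2). Only the lines that attain the minimum somewhere contribute to roots; other lines are dominated. Here the surviving (envelope) indices are i = 2, i = 1, i = 0.
Intersections between consecutive envelope lines give the roots: for adjacent envelope indices i < j the intersection is x = (a_i − a_j) / (j − i). Reading off the sorted break points: {-7, 0}.
Verification: at each break x_0, at least two indices attain the minimum of min_i(a_i + i · x_0).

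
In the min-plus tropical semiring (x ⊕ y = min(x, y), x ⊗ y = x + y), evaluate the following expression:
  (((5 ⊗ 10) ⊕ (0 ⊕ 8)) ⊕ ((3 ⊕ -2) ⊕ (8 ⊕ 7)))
(((5 ⊗ 10) ⊕ (0 ⊕ 8)) ⊕ ((3 ⊕ -2) ⊕ (8 ⊕ 7))) = -2

Expand innermost to outermost. Recall ⊕ takes the minimum of its arguments and ⊗ takes their sum. Working out the expression (((5 ⊗ 10) ⊕ (0 ⊕ 8)) ⊕ ((3 ⊕ -2) ⊕ (8 ⊕ 7))) gives -2.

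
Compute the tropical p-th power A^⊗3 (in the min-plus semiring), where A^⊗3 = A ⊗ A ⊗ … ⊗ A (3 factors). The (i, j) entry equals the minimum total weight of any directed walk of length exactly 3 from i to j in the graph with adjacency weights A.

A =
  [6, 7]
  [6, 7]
A^⊗3 =
  [18, 19]
  [18, 19]

Each entry (A^⊗3)_ij equals the minimum over all length-3 walks i = v_0 → v_1 → … → v_3 = j of Σ_t A[v_t][v_{t+1}]. For example, for (i, j) = (0, 1) we minimise over 4 possible intermediate vertex sequences; the minimum is 19, attained along the walk 0 → 0 → 0 → 1.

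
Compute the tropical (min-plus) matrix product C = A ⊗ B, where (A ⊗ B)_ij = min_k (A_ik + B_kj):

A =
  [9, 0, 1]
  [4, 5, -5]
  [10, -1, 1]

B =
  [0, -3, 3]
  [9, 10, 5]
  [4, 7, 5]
A ⊗ B =
  [5, 6, 5]
  [-1, 1, 0]
  [5, 7, 4]

Apply the min-plus product entry-by-entry:
  C[0][0] = min over k of (A[0][0] + B[0][0] = 9 + 0 = 9, A[0][1] + B[1][0] = 0 + 9 = 9, A[0][2] + B[2][0] = 1 + 4 = 5) = 5 (attained at k = 2)
  C[0][1] = min over k of (A[0][0] + B[0][1] = 9 + -3 = 6, A[0][1] + B[1][1] = 0 + 10 = 10, A[0][2] + B[2][1] = 1 + 7 = 8) = 6 (attained at k = 0)
  C[0][2] = min over k of (A[0][0] + B[0][2] = 9 + 3 = 12, A[0][1] + B[1][2] = 0 + 5 = 5, A[0][2] + B[2][2] = 1 + 5 = 6) = 5 (attained at k = 1)
  C[1][0] = min over k of (A[1][0] + B[0][0] = 4 + 0 = 4, A[1][1] + B[1][0] = 5 + 9 = 14, A[1][2] + B[2][0] = -5 + 4 = -1) = -1 (attained at k = 2)
  C[1][1] = min over k of (A[1][0] + B[0][1] = 4 + -3 = 1, A[1][1] + B[1][1] = 5 + 10 = 15, A[1][2] + B[2][1] = -5 + 7 = 2) = 1 (attained at k = 0)
  C[1][2] = min over k of (A[1][0] + B[0][2] = 4 + 3 = 7, A[1][1] + B[1][2] = 5 + 5 = 10, A[1][2] + B[2][2] = -5 + 5 = 0) = 0 (attained at k = 2)
  C[2][0] = min over k of (A[2][0] + B[0][0] = 10 + 0 = 10, A[2][1] + B[1][0] = -1 + 9 = 8, A[2][2] + B[2][0] = 1 + 4 = 5) = 5 (attained at k = 2)
  C[2][1] = min over k of (A[2][0] + B[0][1] = 10 + -3 = 7, A[2][1] + B[1][1] = -1 + 10 = 9, A[2][2] + B[2][1] = 1 + 7 = 8) = 7 (attained at k = 0)
  C[2][2] = min over k of (A[2][0] + B[0][2] = 10 + 3 = 13, A[2][1] + B[1][2] = -1 + 5 = 4, A[2][2] + B[2][2] = 1 + 5 = 6) = 4 (attained at k = 1)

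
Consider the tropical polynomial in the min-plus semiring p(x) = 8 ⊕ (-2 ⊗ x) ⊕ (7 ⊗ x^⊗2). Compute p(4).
p(4) = 2

A tropical monomial a ⊗ x^⊗i evaluates to a + i · x. Evaluating each term at x = 4:
  Term 0 contributes 8 + 0 · 4 = 8
  Term 1 contributes -2 + 1 · 4 = 2
  Term 2 contributes 7 + 2 · 4 = 15
p(4) = ⊕ of these = min[8, 2, 15] = 2.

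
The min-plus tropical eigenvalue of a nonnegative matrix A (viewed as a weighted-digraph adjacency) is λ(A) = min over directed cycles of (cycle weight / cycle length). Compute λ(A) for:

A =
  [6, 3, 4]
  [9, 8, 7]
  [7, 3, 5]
λ(A) = 5

Enumerate directed cycles and compute their means (weight / length). Sample:
  cycle 0 → 0: weight = 6, length = 1, mean = 6/1 ≈ 6.000
  cycle 1 → 1: weight = 8, length = 1, mean = 8/1 ≈ 8.000
  cycle 2 → 2: weight = 5, length = 1, mean = 5/1 ≈ 5.000
  cycle 0 → 1 → 0: weight = 12, length = 2, mean = 12/2 ≈ 6.000
  cycle 0 → 2 → 0: weight = 11, length = 2, mean = 11/2 ≈ 5.500
  cycle 1 → 0 → 1: weight = 12, length = 2, mean = 12/2 ≈ 6.000
Minimum mean = 5.000, attained e.g. along the cycle 2 → 2 with weight 5 and length 1. So λ(A) = 5/1 = 5.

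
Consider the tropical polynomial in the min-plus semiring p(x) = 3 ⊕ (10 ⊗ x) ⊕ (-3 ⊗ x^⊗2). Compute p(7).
p(7) = 3

A tropical monomial a ⊗ x^⊗i evaluates to a + i · x. Evaluating each term at x = 7:
  Term 0 contributes 3 + 0 · 7 = 3
  Term 1 contributes 10 + 1 · 7 = 17
  Term 2 contributes -3 + 2 · 7 = 11
p(7) = ⊕ of these = min[3, 17, 11] = 3.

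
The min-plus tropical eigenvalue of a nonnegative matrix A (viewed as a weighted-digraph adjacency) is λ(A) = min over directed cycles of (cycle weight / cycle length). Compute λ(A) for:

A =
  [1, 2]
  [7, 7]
λ(A) = 1

Enumerate directed cycles and compute their means (weight / length). Sample:
  cycle 0 → 0: weight = 1, length = 1, mean = 1/1 ≈ 1.000
  cycle 1 → 1: weight = 7, length = 1, mean = 7/1 ≈ 7.000
  cycle 0 → 1 → 0: weight = 9, length = 2, mean = 9/2 ≈ 4.500
  cycle 1 → 0 → 1: weight = 9, length = 2, mean = 9/2 ≈ 4.500
Minimum mean = 1.000, attained e.g. along the cycle 0 → 0 with weight 1 and length 1. So λ(A) = 1/1 = 1.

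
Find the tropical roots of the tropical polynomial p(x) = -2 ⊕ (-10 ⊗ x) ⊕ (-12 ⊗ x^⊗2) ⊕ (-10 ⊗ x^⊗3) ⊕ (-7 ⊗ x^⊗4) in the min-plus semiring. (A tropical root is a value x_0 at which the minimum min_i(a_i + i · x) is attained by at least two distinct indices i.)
Roots: {-3, -2, 2, 8}

Each tropical root is a break point of the lower envelope of the lines y = a_i + i · x (there are 5 lines, with slopes 0, 1, ..., 4). Only the lines that attain the minimum somewhere contribute to roots; other lines are dominated. Here the surviving (envelope) indices are i = 4, i = 3, i = 2, i = 1, i = 0.
Intersections between consecutive envelope lines give the roots: for adjacent envelope indices i < j the intersection is x = (a_i − a_j) / (j − i). Reading off the sorted break points: {-3, -2, 2, 8}.
Verification: at each break x_0, at least two indices attain the minimum of min_i(a_i + i · x_0).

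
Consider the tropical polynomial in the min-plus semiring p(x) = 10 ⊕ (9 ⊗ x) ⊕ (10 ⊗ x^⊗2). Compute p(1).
p(1) = 10

A tropical monomial a ⊗ x^⊗i evaluates to a + i · x. Evaluating each term at x = 1:
  Term 0 contributes 10 + 0 · 1 = 10
  Term 1 contributes 9 + 1 · 1 = 10
  Term 2 contributes 10 + 2 · 1 = 12
p(1) = ⊕ of these = min[10, 10, 12] = 10.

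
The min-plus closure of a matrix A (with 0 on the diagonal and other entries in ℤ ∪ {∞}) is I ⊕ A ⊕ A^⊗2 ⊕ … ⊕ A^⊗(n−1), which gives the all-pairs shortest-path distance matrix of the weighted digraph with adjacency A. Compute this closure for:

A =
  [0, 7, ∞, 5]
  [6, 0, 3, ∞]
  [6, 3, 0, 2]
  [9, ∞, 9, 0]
Closure =
  [0, 7, 10, 5]
  [6, 0, 3, 5]
  [6, 3, 0, 2]
  [9, 12, 9, 0]

This is the Floyd-Warshall all-pairs shortest-path computation. For each intermediate vertex k = 0, 1, …, 3, update dist[i][j] ← min(dist[i][j], dist[i][k] + dist[k][j]). The final matrix gives, for each (i, j), the minimum total weight of any directed path from i to j (possibly empty when i = j).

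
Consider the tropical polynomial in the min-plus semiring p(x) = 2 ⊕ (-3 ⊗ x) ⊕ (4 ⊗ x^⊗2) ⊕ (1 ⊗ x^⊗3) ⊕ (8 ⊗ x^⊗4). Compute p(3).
p(3) = 0

A tropical monomial a ⊗ x^⊗i evaluates to a + i · x. Evaluating each term at x = 3:
  Term 0 contributes 2 + 0 · 3 = 2
  Term 1 contributes -3 + 1 · 3 = 0
  Term 2 contributes 4 + 2 · 3 = 10
  Term 3 contributes 1 + 3 · 3 = 10
  Term 4 contributes 8 + 4 · 3 = 20
p(3) = ⊕ of these = min[2, 0, 10, 10, 20] = 0.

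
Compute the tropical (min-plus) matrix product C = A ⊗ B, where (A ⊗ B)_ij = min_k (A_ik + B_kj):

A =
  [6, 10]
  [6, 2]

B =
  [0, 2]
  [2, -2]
A ⊗ B =
  [6, 8]
  [4, 0]

Apply the min-plus product entry-by-entry:
  C[0][0] = min over k of (A[0][0] + B[0][0] = 6 + 0 = 6, A[0][1] + B[1][0] = 10 + 2 = 12) = 6 (attained at k = 0)
  C[0][1] = min over k of (A[0][0] + B[0][1] = 6 + 2 = 8, A[0][1] + B[1][1] = 10 + -2 = 8) = 8 (attained at k = 0)
  C[1][0] = min over k of (A[1][0] + B[0][0] = 6 + 0 = 6, A[1][1] + B[1][0] = 2 + 2 = 4) = 4 (attained at k = 1)
  C[1][1] = min over k of (A[1][0] + B[0][1] = 6 + 2 = 8, A[1][1] + B[1][1] = 2 + -2 = 0) = 0 (attained at k = 1)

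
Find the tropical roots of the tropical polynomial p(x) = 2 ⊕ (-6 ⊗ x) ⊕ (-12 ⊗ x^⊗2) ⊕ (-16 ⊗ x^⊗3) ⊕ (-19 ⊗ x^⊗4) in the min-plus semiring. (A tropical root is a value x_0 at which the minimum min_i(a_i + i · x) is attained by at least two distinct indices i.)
Roots: {3, 4, 6, 8}

Each tropical root is a break point of the lower envelope of the lines y = a_i + i · x (there are 5 lines, with slopes 0, 1, ..., 4). Only the lines that attain the minimum somewhere contribute to roots; other lines are dominated. Here the surviving (envelope) indices are i = 4, i = 3, i = 2, i = 1, i = 0.
Intersections between consecutive envelope lines give the roots: for adjacent envelope indices i < j the intersection is x = (a_i − a_j) / (j − i). Reading off the sorted break points: {3, 4, 6, 8}.
Verification: at each break x_0, at least two indices attain the minimum of min_i(a_i + i · x_0).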